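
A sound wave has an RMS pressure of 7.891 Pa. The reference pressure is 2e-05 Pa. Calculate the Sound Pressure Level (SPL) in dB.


Given values:
  p = 7.891 Pa
  p_ref = 2e-05 Pa
Formula: SPL = 20 * log10(p / p_ref)
Compute ratio: p / p_ref = 7.891 / 2e-05 = 394550
Compute log10: log10(394550) = 5.596102
Multiply: SPL = 20 * 5.596102 = 111.92

111.92 dB


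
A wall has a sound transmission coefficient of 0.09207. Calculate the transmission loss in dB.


Given values:
  tau = 0.09207
Formula: TL = 10 * log10(1 / tau)
Compute 1 / tau = 1 / 0.09207 = 10.8613
Compute log10(10.8613) = 1.035882
TL = 10 * 1.035882 = 10.36

10.36 dB


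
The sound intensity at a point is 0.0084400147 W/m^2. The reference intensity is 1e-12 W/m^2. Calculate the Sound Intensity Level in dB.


Given values:
  I = 0.0084400147 W/m^2
  I_ref = 1e-12 W/m^2
Formula: SIL = 10 * log10(I / I_ref)
Compute ratio: I / I_ref = 8440014700
Compute log10: log10(8440014700) = 9.926343
Multiply: SIL = 10 * 9.926343 = 99.26

99.26 dB


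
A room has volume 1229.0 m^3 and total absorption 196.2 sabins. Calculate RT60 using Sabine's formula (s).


Given values:
  V = 1229.0 m^3
  A = 196.2 sabins
Formula: RT60 = 0.161 * V / A
Numerator: 0.161 * 1229.0 = 197.869
RT60 = 197.869 / 196.2 = 1.009

1.009 s


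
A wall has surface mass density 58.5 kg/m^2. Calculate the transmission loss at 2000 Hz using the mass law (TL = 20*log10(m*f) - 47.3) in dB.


Given values:
  m = 58.5 kg/m^2, f = 2000 Hz
Formula: TL = 20 * log10(m * f) - 47.3
Compute m * f = 58.5 * 2000 = 117000.0
Compute log10(117000.0) = 5.068186
Compute 20 * 5.068186 = 101.3637
TL = 101.3637 - 47.3 = 54.06

54.06 dB


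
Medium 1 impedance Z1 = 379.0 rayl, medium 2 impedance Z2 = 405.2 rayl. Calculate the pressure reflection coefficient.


Given values:
  Z1 = 379.0 rayl, Z2 = 405.2 rayl
Formula: R = (Z2 - Z1) / (Z2 + Z1)
Numerator: Z2 - Z1 = 405.2 - 379.0 = 26.2
Denominator: Z2 + Z1 = 405.2 + 379.0 = 784.2
R = 26.2 / 784.2 = 0.0334

0.0334


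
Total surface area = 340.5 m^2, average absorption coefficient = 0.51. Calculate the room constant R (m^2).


Given values:
  S = 340.5 m^2, alpha = 0.51
Formula: R = S * alpha / (1 - alpha)
Numerator: 340.5 * 0.51 = 173.655
Denominator: 1 - 0.51 = 0.49
R = 173.655 / 0.49 = 354.4

354.4 m^2


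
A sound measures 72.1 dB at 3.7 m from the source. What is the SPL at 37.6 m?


Given values:
  SPL1 = 72.1 dB, r1 = 3.7 m, r2 = 37.6 m
Formula: SPL2 = SPL1 - 20 * log10(r2 / r1)
Compute ratio: r2 / r1 = 37.6 / 3.7 = 10.1622
Compute log10: log10(10.1622) = 1.006988
Compute drop: 20 * 1.006988 = 20.1398
SPL2 = 72.1 - 20.1398 = 51.96

51.96 dB


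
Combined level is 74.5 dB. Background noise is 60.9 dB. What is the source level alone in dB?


Given values:
  L_total = 74.5 dB, L_bg = 60.9 dB
Formula: L_source = 10 * log10(10^(L_total/10) - 10^(L_bg/10))
Convert to linear:
  10^(74.5/10) = 28183829.3126
  10^(60.9/10) = 1230268.7708
Difference: 28183829.3126 - 1230268.7708 = 26953560.5418
L_source = 10 * log10(26953560.5418) = 74.31

74.31 dB


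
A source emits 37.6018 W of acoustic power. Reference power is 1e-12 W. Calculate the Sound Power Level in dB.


Given values:
  W = 37.6018 W
  W_ref = 1e-12 W
Formula: SWL = 10 * log10(W / W_ref)
Compute ratio: W / W_ref = 37601800000000
Compute log10: log10(37601800000000) = 13.575209
Multiply: SWL = 10 * 13.575209 = 135.75

135.75 dB


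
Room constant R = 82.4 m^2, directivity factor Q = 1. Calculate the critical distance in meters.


Given values:
  R = 82.4 m^2, Q = 1
Formula: d_c = 0.141 * sqrt(Q * R)
Compute Q * R = 1 * 82.4 = 82.4
Compute sqrt(82.4) = 9.0774
d_c = 0.141 * 9.0774 = 1.28

1.28 m


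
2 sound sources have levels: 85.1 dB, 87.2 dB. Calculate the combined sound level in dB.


Formula: L_total = 10 * log10( sum(10^(Li/10)) )
  Source 1: 10^(85.1/10) = 323593656.9296
  Source 2: 10^(87.2/10) = 524807460.2498
Sum of linear values = 848401117.1794
L_total = 10 * log10(848401117.1794) = 89.29

89.29 dB


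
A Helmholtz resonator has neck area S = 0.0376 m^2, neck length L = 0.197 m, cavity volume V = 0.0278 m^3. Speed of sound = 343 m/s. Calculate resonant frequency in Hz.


Given values:
  S = 0.0376 m^2, L = 0.197 m, V = 0.0278 m^3, c = 343 m/s
Formula: f = (c / (2*pi)) * sqrt(S / (V * L))
Compute V * L = 0.0278 * 0.197 = 0.0054766
Compute S / (V * L) = 0.0376 / 0.0054766 = 6.8656
Compute sqrt(6.8656) = 2.620229
Compute c / (2*pi) = 343 / 6.283185 = 54.590148
f = 54.590148 * 2.620229 = 143.04

143.04 Hz


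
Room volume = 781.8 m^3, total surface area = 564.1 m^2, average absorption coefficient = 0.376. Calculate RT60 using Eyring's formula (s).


Given values:
  V = 781.8 m^3, S = 564.1 m^2, alpha = 0.376
Formula: RT60 = 0.161 * V / (-S * ln(1 - alpha))
Compute ln(1 - 0.376) = ln(0.624) = -0.471605
Denominator: -564.1 * -0.471605 = 266.0324
Numerator: 0.161 * 781.8 = 125.8698
RT60 = 125.8698 / 266.0324 = 0.473

0.473 s


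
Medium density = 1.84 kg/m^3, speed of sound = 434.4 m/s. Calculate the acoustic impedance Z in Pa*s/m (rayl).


Given values:
  rho = 1.84 kg/m^3
  c = 434.4 m/s
Formula: Z = rho * c
Z = 1.84 * 434.4
Z = 799.3

799.3 rayl


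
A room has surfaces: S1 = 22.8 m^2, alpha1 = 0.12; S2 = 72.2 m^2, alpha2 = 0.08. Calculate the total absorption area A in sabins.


Given surfaces:
  Surface 1: 22.8 * 0.12 = 2.736
  Surface 2: 72.2 * 0.08 = 5.776
Formula: A = sum(Si * alpha_i)
A = 2.736 + 5.776
A = 8.51

8.51 sabins


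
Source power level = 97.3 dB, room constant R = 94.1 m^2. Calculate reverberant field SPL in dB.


Given values:
  Lw = 97.3 dB, R = 94.1 m^2
Formula: SPL = Lw + 10 * log10(4 / R)
Compute 4 / R = 4 / 94.1 = 0.042508
Compute 10 * log10(0.042508) = -13.7153
SPL = 97.3 + (-13.7153) = 83.58

83.58 dB


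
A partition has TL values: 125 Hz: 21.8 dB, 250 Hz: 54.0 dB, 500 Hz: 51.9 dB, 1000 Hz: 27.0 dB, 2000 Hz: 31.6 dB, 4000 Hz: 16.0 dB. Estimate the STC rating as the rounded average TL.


Given TL values at each frequency:
  125 Hz: 21.8 dB
  250 Hz: 54.0 dB
  500 Hz: 51.9 dB
  1000 Hz: 27.0 dB
  2000 Hz: 31.6 dB
  4000 Hz: 16.0 dB
Formula: STC ~ round(average of TL values)
Sum = 21.8 + 54.0 + 51.9 + 27.0 + 31.6 + 16.0 = 202.3
Average = 202.3 / 6 = 33.72
Rounded: 34

34


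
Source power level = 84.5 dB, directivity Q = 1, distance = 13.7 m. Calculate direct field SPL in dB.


Given values:
  Lw = 84.5 dB, Q = 1, r = 13.7 m
Formula: SPL = Lw + 10 * log10(Q / (4 * pi * r^2))
Compute 4 * pi * r^2 = 4 * pi * 13.7^2 = 2358.5821
Compute Q / denom = 1 / 2358.5821 = 0.00042398
Compute 10 * log10(0.00042398) = -33.7265
SPL = 84.5 + (-33.7265) = 50.77

50.77 dB


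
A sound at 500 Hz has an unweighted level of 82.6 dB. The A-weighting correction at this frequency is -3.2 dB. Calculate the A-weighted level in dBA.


Given values:
  SPL = 82.6 dB
  A-weighting at 500 Hz = -3.2 dB
Formula: L_A = SPL + A_weight
L_A = 82.6 + (-3.2)
L_A = 79.4

79.4 dBA


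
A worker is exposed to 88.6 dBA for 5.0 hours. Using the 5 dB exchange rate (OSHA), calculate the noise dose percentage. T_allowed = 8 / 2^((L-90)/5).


Given values:
  L = 88.6 dBA, T = 5.0 hours
Formula: T_allowed = 8 / 2^((L - 90) / 5)
Compute exponent: (88.6 - 90) / 5 = -0.28
Compute 2^(-0.28) = 0.823591
T_allowed = 8 / 0.823591 = 9.713559 hours
Dose = (T / T_allowed) * 100
Dose = (5.0 / 9.713559) * 100 = 51.47

51.47 %


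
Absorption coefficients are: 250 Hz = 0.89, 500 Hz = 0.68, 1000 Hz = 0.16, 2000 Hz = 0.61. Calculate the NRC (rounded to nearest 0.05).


Given values:
  a_250 = 0.89, a_500 = 0.68
  a_1000 = 0.16, a_2000 = 0.61
Formula: NRC = (a250 + a500 + a1000 + a2000) / 4
Sum = 0.89 + 0.68 + 0.16 + 0.61 = 2.34
NRC = 2.34 / 4 = 0.585
Rounded to nearest 0.05: 0.6

0.6


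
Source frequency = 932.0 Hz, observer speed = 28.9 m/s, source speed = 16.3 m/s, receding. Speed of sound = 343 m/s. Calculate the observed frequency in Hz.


Given values:
  f_s = 932.0 Hz, v_o = 28.9 m/s, v_s = 16.3 m/s
  Direction: receding
Formula: f_o = f_s * (c - v_o) / (c + v_s)
Numerator: c - v_o = 343 - 28.9 = 314.1
Denominator: c + v_s = 343 + 16.3 = 359.3
f_o = 932.0 * 314.1 / 359.3 = 814.75

814.75 Hz


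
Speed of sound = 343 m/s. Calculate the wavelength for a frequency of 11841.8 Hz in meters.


Given values:
  c = 343 m/s, f = 11841.8 Hz
Formula: lambda = c / f
lambda = 343 / 11841.8
lambda = 0.029

0.029 m


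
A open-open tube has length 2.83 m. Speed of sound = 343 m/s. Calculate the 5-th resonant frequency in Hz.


Given values:
  Tube type: open-open, L = 2.83 m, c = 343 m/s, n = 5
Formula: f_n = n * c / (2 * L)
Compute 2 * L = 2 * 2.83 = 5.66
f = 5 * 343 / 5.66
f = 303.0

303.0 Hz


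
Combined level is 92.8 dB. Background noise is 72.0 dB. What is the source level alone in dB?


Given values:
  L_total = 92.8 dB, L_bg = 72.0 dB
Formula: L_source = 10 * log10(10^(L_total/10) - 10^(L_bg/10))
Convert to linear:
  10^(92.8/10) = 1905460717.9632
  10^(72.0/10) = 15848931.9246
Difference: 1905460717.9632 - 15848931.9246 = 1889611786.0386
L_source = 10 * log10(1889611786.0386) = 92.76

92.76 dB


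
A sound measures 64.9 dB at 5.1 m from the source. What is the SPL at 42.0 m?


Given values:
  SPL1 = 64.9 dB, r1 = 5.1 m, r2 = 42.0 m
Formula: SPL2 = SPL1 - 20 * log10(r2 / r1)
Compute ratio: r2 / r1 = 42.0 / 5.1 = 8.2353
Compute log10: log10(8.2353) = 0.915679
Compute drop: 20 * 0.915679 = 18.3136
SPL2 = 64.9 - 18.3136 = 46.59

46.59 dB


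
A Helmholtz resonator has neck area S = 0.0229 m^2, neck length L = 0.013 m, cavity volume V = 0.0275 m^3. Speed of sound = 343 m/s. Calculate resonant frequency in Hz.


Given values:
  S = 0.0229 m^2, L = 0.013 m, V = 0.0275 m^3, c = 343 m/s
Formula: f = (c / (2*pi)) * sqrt(S / (V * L))
Compute V * L = 0.0275 * 0.013 = 0.0003575
Compute S / (V * L) = 0.0229 / 0.0003575 = 64.0559
Compute sqrt(64.0559) = 8.003493
Compute c / (2*pi) = 343 / 6.283185 = 54.590148
f = 54.590148 * 8.003493 = 436.91

436.91 Hz


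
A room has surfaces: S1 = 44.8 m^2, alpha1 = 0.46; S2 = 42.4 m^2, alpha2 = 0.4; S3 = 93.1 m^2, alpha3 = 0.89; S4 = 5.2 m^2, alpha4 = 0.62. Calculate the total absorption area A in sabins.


Given surfaces:
  Surface 1: 44.8 * 0.46 = 20.608
  Surface 2: 42.4 * 0.4 = 16.96
  Surface 3: 93.1 * 0.89 = 82.859
  Surface 4: 5.2 * 0.62 = 3.224
Formula: A = sum(Si * alpha_i)
A = 20.608 + 16.96 + 82.859 + 3.224
A = 123.65

123.65 sabins


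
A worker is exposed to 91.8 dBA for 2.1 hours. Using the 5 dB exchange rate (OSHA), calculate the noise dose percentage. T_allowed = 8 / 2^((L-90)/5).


Given values:
  L = 91.8 dBA, T = 2.1 hours
Formula: T_allowed = 8 / 2^((L - 90) / 5)
Compute exponent: (91.8 - 90) / 5 = 0.36
Compute 2^(0.36) = 1.283426
T_allowed = 8 / 1.283426 = 6.233316 hours
Dose = (T / T_allowed) * 100
Dose = (2.1 / 6.233316) * 100 = 33.69

33.69 %


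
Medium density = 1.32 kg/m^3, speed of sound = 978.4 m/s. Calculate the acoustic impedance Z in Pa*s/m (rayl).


Given values:
  rho = 1.32 kg/m^3
  c = 978.4 m/s
Formula: Z = rho * c
Z = 1.32 * 978.4
Z = 1291.49

1291.49 rayl


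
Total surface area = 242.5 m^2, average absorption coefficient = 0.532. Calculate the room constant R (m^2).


Given values:
  S = 242.5 m^2, alpha = 0.532
Formula: R = S * alpha / (1 - alpha)
Numerator: 242.5 * 0.532 = 129.01
Denominator: 1 - 0.532 = 0.468
R = 129.01 / 0.468 = 275.66

275.66 m^2


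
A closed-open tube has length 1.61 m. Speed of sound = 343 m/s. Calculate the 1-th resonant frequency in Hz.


Given values:
  Tube type: closed-open, L = 1.61 m, c = 343 m/s, n = 1
Formula: f_n = (2n - 1) * c / (4 * L)
Compute 2n - 1 = 2*1 - 1 = 1
Compute 4 * L = 4 * 1.61 = 6.44
f = 1 * 343 / 6.44
f = 53.26

53.26 Hz


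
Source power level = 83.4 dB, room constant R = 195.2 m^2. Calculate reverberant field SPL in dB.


Given values:
  Lw = 83.4 dB, R = 195.2 m^2
Formula: SPL = Lw + 10 * log10(4 / R)
Compute 4 / R = 4 / 195.2 = 0.020492
Compute 10 * log10(0.020492) = -16.8842
SPL = 83.4 + (-16.8842) = 66.52

66.52 dB


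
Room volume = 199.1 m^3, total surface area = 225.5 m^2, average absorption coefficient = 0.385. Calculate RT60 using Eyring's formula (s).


Given values:
  V = 199.1 m^3, S = 225.5 m^2, alpha = 0.385
Formula: RT60 = 0.161 * V / (-S * ln(1 - alpha))
Compute ln(1 - 0.385) = ln(0.615) = -0.486133
Denominator: -225.5 * -0.486133 = 109.623
Numerator: 0.161 * 199.1 = 32.0551
RT60 = 32.0551 / 109.623 = 0.292

0.292 s


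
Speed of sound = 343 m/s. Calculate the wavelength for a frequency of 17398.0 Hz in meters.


Given values:
  c = 343 m/s, f = 17398.0 Hz
Formula: lambda = c / f
lambda = 343 / 17398.0
lambda = 0.0197

0.0197 m


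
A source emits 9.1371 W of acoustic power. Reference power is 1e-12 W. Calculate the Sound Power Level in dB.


Given values:
  W = 9.1371 W
  W_ref = 1e-12 W
Formula: SWL = 10 * log10(W / W_ref)
Compute ratio: W / W_ref = 9137100000000
Compute log10: log10(9137100000000) = 12.960808
Multiply: SWL = 10 * 12.960808 = 129.61

129.61 dB


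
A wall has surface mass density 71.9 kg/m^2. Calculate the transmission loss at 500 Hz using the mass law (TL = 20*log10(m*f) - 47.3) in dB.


Given values:
  m = 71.9 kg/m^2, f = 500 Hz
Formula: TL = 20 * log10(m * f) - 47.3
Compute m * f = 71.9 * 500 = 35950.0
Compute log10(35950.0) = 4.555699
Compute 20 * 4.555699 = 91.114
TL = 91.114 - 47.3 = 43.81

43.81 dB


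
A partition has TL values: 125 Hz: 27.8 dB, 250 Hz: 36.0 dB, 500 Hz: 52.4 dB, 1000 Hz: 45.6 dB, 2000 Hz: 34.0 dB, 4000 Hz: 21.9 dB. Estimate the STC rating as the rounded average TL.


Given TL values at each frequency:
  125 Hz: 27.8 dB
  250 Hz: 36.0 dB
  500 Hz: 52.4 dB
  1000 Hz: 45.6 dB
  2000 Hz: 34.0 dB
  4000 Hz: 21.9 dB
Formula: STC ~ round(average of TL values)
Sum = 27.8 + 36.0 + 52.4 + 45.6 + 34.0 + 21.9 = 217.7
Average = 217.7 / 6 = 36.28
Rounded: 36

36


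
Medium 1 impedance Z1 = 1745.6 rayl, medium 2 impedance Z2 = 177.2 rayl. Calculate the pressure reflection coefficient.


Given values:
  Z1 = 1745.6 rayl, Z2 = 177.2 rayl
Formula: R = (Z2 - Z1) / (Z2 + Z1)
Numerator: Z2 - Z1 = 177.2 - 1745.6 = -1568.4
Denominator: Z2 + Z1 = 177.2 + 1745.6 = 1922.8
R = -1568.4 / 1922.8 = -0.8157

-0.8157


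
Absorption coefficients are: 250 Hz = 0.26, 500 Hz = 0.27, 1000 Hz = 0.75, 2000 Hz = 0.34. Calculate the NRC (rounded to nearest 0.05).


Given values:
  a_250 = 0.26, a_500 = 0.27
  a_1000 = 0.75, a_2000 = 0.34
Formula: NRC = (a250 + a500 + a1000 + a2000) / 4
Sum = 0.26 + 0.27 + 0.75 + 0.34 = 1.62
NRC = 1.62 / 4 = 0.405
Rounded to nearest 0.05: 0.4

0.4


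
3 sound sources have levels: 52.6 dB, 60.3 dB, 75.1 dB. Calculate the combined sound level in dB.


Formula: L_total = 10 * log10( sum(10^(Li/10)) )
  Source 1: 10^(52.6/10) = 181970.0859
  Source 2: 10^(60.3/10) = 1071519.3052
  Source 3: 10^(75.1/10) = 32359365.693
Sum of linear values = 33612855.0841
L_total = 10 * log10(33612855.0841) = 75.27

75.27 dB


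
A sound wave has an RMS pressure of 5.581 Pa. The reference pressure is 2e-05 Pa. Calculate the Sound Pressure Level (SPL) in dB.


Given values:
  p = 5.581 Pa
  p_ref = 2e-05 Pa
Formula: SPL = 20 * log10(p / p_ref)
Compute ratio: p / p_ref = 5.581 / 2e-05 = 279050
Compute log10: log10(279050) = 5.445682
Multiply: SPL = 20 * 5.445682 = 108.91

108.91 dB


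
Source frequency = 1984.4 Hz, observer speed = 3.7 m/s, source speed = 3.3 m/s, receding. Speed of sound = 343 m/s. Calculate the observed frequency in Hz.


Given values:
  f_s = 1984.4 Hz, v_o = 3.7 m/s, v_s = 3.3 m/s
  Direction: receding
Formula: f_o = f_s * (c - v_o) / (c + v_s)
Numerator: c - v_o = 343 - 3.7 = 339.3
Denominator: c + v_s = 343 + 3.3 = 346.3
f_o = 1984.4 * 339.3 / 346.3 = 1944.29

1944.29 Hz


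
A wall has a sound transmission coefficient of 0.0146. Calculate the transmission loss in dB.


Given values:
  tau = 0.0146
Formula: TL = 10 * log10(1 / tau)
Compute 1 / tau = 1 / 0.0146 = 68.4932
Compute log10(68.4932) = 1.835647
TL = 10 * 1.835647 = 18.36

18.36 dB


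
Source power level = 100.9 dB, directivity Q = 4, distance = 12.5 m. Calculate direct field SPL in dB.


Given values:
  Lw = 100.9 dB, Q = 4, r = 12.5 m
Formula: SPL = Lw + 10 * log10(Q / (4 * pi * r^2))
Compute 4 * pi * r^2 = 4 * pi * 12.5^2 = 1963.4954
Compute Q / denom = 4 / 1963.4954 = 0.00203718
Compute 10 * log10(0.00203718) = -26.9097
SPL = 100.9 + (-26.9097) = 73.99

73.99 dB


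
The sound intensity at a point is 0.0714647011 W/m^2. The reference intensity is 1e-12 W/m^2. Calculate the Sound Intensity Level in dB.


Given values:
  I = 0.0714647011 W/m^2
  I_ref = 1e-12 W/m^2
Formula: SIL = 10 * log10(I / I_ref)
Compute ratio: I / I_ref = 71464701100
Compute log10: log10(71464701100) = 10.854092
Multiply: SIL = 10 * 10.854092 = 108.54

108.54 dB


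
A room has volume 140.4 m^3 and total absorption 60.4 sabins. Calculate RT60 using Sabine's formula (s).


Given values:
  V = 140.4 m^3
  A = 60.4 sabins
Formula: RT60 = 0.161 * V / A
Numerator: 0.161 * 140.4 = 22.6044
RT60 = 22.6044 / 60.4 = 0.374

0.374 s


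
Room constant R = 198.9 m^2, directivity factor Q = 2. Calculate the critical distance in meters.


Given values:
  R = 198.9 m^2, Q = 2
Formula: d_c = 0.141 * sqrt(Q * R)
Compute Q * R = 2 * 198.9 = 397.8
Compute sqrt(397.8) = 19.9449
d_c = 0.141 * 19.9449 = 2.812

2.812 m


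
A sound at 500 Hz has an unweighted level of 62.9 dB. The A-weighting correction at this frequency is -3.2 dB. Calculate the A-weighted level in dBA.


Given values:
  SPL = 62.9 dB
  A-weighting at 500 Hz = -3.2 dB
Formula: L_A = SPL + A_weight
L_A = 62.9 + (-3.2)
L_A = 59.7

59.7 dBA


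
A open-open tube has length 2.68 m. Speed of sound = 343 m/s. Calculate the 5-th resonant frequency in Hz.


Given values:
  Tube type: open-open, L = 2.68 m, c = 343 m/s, n = 5
Formula: f_n = n * c / (2 * L)
Compute 2 * L = 2 * 2.68 = 5.36
f = 5 * 343 / 5.36
f = 319.96

319.96 Hz


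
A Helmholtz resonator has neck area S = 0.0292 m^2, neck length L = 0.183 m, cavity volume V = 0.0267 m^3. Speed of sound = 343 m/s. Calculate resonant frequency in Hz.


Given values:
  S = 0.0292 m^2, L = 0.183 m, V = 0.0267 m^3, c = 343 m/s
Formula: f = (c / (2*pi)) * sqrt(S / (V * L))
Compute V * L = 0.0267 * 0.183 = 0.0048861
Compute S / (V * L) = 0.0292 / 0.0048861 = 5.9761
Compute sqrt(5.9761) = 2.444606
Compute c / (2*pi) = 343 / 6.283185 = 54.590148
f = 54.590148 * 2.444606 = 133.45

133.45 Hz


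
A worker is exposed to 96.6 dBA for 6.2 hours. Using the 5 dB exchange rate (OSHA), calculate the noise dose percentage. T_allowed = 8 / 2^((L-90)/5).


Given values:
  L = 96.6 dBA, T = 6.2 hours
Formula: T_allowed = 8 / 2^((L - 90) / 5)
Compute exponent: (96.6 - 90) / 5 = 1.32
Compute 2^(1.32) = 2.496661
T_allowed = 8 / 2.496661 = 3.20428 hours
Dose = (T / T_allowed) * 100
Dose = (6.2 / 3.20428) * 100 = 193.49

193.49 %


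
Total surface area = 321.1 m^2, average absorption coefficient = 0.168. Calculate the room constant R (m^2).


Given values:
  S = 321.1 m^2, alpha = 0.168
Formula: R = S * alpha / (1 - alpha)
Numerator: 321.1 * 0.168 = 53.9448
Denominator: 1 - 0.168 = 0.832
R = 53.9448 / 0.832 = 64.84

64.84 m^2


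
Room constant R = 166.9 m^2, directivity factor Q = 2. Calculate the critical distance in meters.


Given values:
  R = 166.9 m^2, Q = 2
Formula: d_c = 0.141 * sqrt(Q * R)
Compute Q * R = 2 * 166.9 = 333.8
Compute sqrt(333.8) = 18.2702
d_c = 0.141 * 18.2702 = 2.576

2.576 m


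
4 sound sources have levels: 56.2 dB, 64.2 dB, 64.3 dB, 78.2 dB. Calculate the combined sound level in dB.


Formula: L_total = 10 * log10( sum(10^(Li/10)) )
  Source 1: 10^(56.2/10) = 416869.3835
  Source 2: 10^(64.2/10) = 2630267.9919
  Source 3: 10^(64.3/10) = 2691534.8039
  Source 4: 10^(78.2/10) = 66069344.8008
Sum of linear values = 71808016.9801
L_total = 10 * log10(71808016.9801) = 78.56

78.56 dB


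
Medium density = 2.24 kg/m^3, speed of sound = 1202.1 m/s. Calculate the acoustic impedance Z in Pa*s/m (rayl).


Given values:
  rho = 2.24 kg/m^3
  c = 1202.1 m/s
Formula: Z = rho * c
Z = 2.24 * 1202.1
Z = 2692.7

2692.7 rayl


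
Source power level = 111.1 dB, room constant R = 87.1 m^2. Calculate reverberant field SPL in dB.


Given values:
  Lw = 111.1 dB, R = 87.1 m^2
Formula: SPL = Lw + 10 * log10(4 / R)
Compute 4 / R = 4 / 87.1 = 0.045924
Compute 10 * log10(0.045924) = -13.3796
SPL = 111.1 + (-13.3796) = 97.72

97.72 dB


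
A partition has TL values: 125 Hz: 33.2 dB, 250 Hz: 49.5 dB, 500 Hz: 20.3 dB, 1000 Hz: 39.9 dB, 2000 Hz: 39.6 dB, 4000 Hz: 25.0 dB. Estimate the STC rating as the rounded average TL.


Given TL values at each frequency:
  125 Hz: 33.2 dB
  250 Hz: 49.5 dB
  500 Hz: 20.3 dB
  1000 Hz: 39.9 dB
  2000 Hz: 39.6 dB
  4000 Hz: 25.0 dB
Formula: STC ~ round(average of TL values)
Sum = 33.2 + 49.5 + 20.3 + 39.9 + 39.6 + 25.0 = 207.5
Average = 207.5 / 6 = 34.58
Rounded: 35

35


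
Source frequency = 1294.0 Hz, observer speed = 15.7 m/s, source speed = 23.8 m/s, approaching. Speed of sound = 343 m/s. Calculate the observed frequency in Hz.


Given values:
  f_s = 1294.0 Hz, v_o = 15.7 m/s, v_s = 23.8 m/s
  Direction: approaching
Formula: f_o = f_s * (c + v_o) / (c - v_s)
Numerator: c + v_o = 343 + 15.7 = 358.7
Denominator: c - v_s = 343 - 23.8 = 319.2
f_o = 1294.0 * 358.7 / 319.2 = 1454.13

1454.13 Hz


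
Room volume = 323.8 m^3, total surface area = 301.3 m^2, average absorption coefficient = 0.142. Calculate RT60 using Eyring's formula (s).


Given values:
  V = 323.8 m^3, S = 301.3 m^2, alpha = 0.142
Formula: RT60 = 0.161 * V / (-S * ln(1 - alpha))
Compute ln(1 - 0.142) = ln(0.858) = -0.153151
Denominator: -301.3 * -0.153151 = 46.1444
Numerator: 0.161 * 323.8 = 52.1318
RT60 = 52.1318 / 46.1444 = 1.13

1.13 s


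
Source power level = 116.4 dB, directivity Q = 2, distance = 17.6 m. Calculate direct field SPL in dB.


Given values:
  Lw = 116.4 dB, Q = 2, r = 17.6 m
Formula: SPL = Lw + 10 * log10(Q / (4 * pi * r^2))
Compute 4 * pi * r^2 = 4 * pi * 17.6^2 = 3892.559
Compute Q / denom = 2 / 3892.559 = 0.0005138
Compute 10 * log10(0.0005138) = -32.8921
SPL = 116.4 + (-32.8921) = 83.51

83.51 dB


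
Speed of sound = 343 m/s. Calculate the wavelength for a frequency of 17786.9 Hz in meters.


Given values:
  c = 343 m/s, f = 17786.9 Hz
Formula: lambda = c / f
lambda = 343 / 17786.9
lambda = 0.0193

0.0193 m


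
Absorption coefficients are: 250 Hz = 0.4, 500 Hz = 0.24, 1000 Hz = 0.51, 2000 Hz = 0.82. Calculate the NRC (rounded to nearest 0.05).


Given values:
  a_250 = 0.4, a_500 = 0.24
  a_1000 = 0.51, a_2000 = 0.82
Formula: NRC = (a250 + a500 + a1000 + a2000) / 4
Sum = 0.4 + 0.24 + 0.51 + 0.82 = 1.97
NRC = 1.97 / 4 = 0.4925
Rounded to nearest 0.05: 0.5

0.5


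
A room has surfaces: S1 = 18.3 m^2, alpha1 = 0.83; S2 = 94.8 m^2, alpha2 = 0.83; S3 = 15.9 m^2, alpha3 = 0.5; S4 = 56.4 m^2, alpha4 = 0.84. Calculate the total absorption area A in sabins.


Given surfaces:
  Surface 1: 18.3 * 0.83 = 15.189
  Surface 2: 94.8 * 0.83 = 78.684
  Surface 3: 15.9 * 0.5 = 7.95
  Surface 4: 56.4 * 0.84 = 47.376
Formula: A = sum(Si * alpha_i)
A = 15.189 + 78.684 + 7.95 + 47.376
A = 149.2

149.2 sabins


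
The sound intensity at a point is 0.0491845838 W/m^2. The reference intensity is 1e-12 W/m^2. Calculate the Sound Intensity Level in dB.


Given values:
  I = 0.0491845838 W/m^2
  I_ref = 1e-12 W/m^2
Formula: SIL = 10 * log10(I / I_ref)
Compute ratio: I / I_ref = 49184583800
Compute log10: log10(49184583800) = 10.691829
Multiply: SIL = 10 * 10.691829 = 106.92

106.92 dB


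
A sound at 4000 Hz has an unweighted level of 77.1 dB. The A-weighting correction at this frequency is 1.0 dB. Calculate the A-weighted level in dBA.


Given values:
  SPL = 77.1 dB
  A-weighting at 4000 Hz = 1.0 dB
Formula: L_A = SPL + A_weight
L_A = 77.1 + (1.0)
L_A = 78.1

78.1 dBA


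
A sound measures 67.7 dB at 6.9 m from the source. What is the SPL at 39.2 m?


Given values:
  SPL1 = 67.7 dB, r1 = 6.9 m, r2 = 39.2 m
Formula: SPL2 = SPL1 - 20 * log10(r2 / r1)
Compute ratio: r2 / r1 = 39.2 / 6.9 = 5.6812
Compute log10: log10(5.6812) = 0.75444
Compute drop: 20 * 0.75444 = 15.0888
SPL2 = 67.7 - 15.0888 = 52.61

52.61 dB


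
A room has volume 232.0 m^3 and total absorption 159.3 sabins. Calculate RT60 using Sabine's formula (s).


Given values:
  V = 232.0 m^3
  A = 159.3 sabins
Formula: RT60 = 0.161 * V / A
Numerator: 0.161 * 232.0 = 37.352
RT60 = 37.352 / 159.3 = 0.234

0.234 s


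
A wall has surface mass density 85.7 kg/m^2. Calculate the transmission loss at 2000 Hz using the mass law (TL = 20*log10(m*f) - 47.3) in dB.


Given values:
  m = 85.7 kg/m^2, f = 2000 Hz
Formula: TL = 20 * log10(m * f) - 47.3
Compute m * f = 85.7 * 2000 = 171400.0
Compute log10(171400.0) = 5.234011
Compute 20 * 5.234011 = 104.6802
TL = 104.6802 - 47.3 = 57.38

57.38 dB


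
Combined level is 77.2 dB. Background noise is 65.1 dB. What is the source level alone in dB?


Given values:
  L_total = 77.2 dB, L_bg = 65.1 dB
Formula: L_source = 10 * log10(10^(L_total/10) - 10^(L_bg/10))
Convert to linear:
  10^(77.2/10) = 52480746.025
  10^(65.1/10) = 3235936.5693
Difference: 52480746.025 - 3235936.5693 = 49244809.4557
L_source = 10 * log10(49244809.4557) = 76.92

76.92 dB


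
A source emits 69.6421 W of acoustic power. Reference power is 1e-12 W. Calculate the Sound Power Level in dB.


Given values:
  W = 69.6421 W
  W_ref = 1e-12 W
Formula: SWL = 10 * log10(W / W_ref)
Compute ratio: W / W_ref = 69642100000000
Compute log10: log10(69642100000000) = 13.842872
Multiply: SWL = 10 * 13.842872 = 138.43

138.43 dB


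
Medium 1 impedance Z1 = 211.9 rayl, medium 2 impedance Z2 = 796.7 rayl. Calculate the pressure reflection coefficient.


Given values:
  Z1 = 211.9 rayl, Z2 = 796.7 rayl
Formula: R = (Z2 - Z1) / (Z2 + Z1)
Numerator: Z2 - Z1 = 796.7 - 211.9 = 584.8
Denominator: Z2 + Z1 = 796.7 + 211.9 = 1008.6
R = 584.8 / 1008.6 = 0.5798

0.5798


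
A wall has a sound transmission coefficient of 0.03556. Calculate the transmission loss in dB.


Given values:
  tau = 0.03556
Formula: TL = 10 * log10(1 / tau)
Compute 1 / tau = 1 / 0.03556 = 28.1215
Compute log10(28.1215) = 1.449038
TL = 10 * 1.449038 = 14.49

14.49 dB


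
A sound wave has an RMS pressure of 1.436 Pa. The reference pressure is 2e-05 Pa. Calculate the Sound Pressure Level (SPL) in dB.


Given values:
  p = 1.436 Pa
  p_ref = 2e-05 Pa
Formula: SPL = 20 * log10(p / p_ref)
Compute ratio: p / p_ref = 1.436 / 2e-05 = 71800
Compute log10: log10(71800) = 4.856124
Multiply: SPL = 20 * 4.856124 = 97.12

97.12 dB


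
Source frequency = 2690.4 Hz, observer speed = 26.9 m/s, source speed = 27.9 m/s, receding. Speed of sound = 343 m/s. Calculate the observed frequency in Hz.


Given values:
  f_s = 2690.4 Hz, v_o = 26.9 m/s, v_s = 27.9 m/s
  Direction: receding
Formula: f_o = f_s * (c - v_o) / (c + v_s)
Numerator: c - v_o = 343 - 26.9 = 316.1
Denominator: c + v_s = 343 + 27.9 = 370.9
f_o = 2690.4 * 316.1 / 370.9 = 2292.9

2292.9 Hz


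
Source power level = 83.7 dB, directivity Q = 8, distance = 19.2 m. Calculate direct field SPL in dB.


Given values:
  Lw = 83.7 dB, Q = 8, r = 19.2 m
Formula: SPL = Lw + 10 * log10(Q / (4 * pi * r^2))
Compute 4 * pi * r^2 = 4 * pi * 19.2^2 = 4632.4669
Compute Q / denom = 8 / 4632.4669 = 0.00172694
Compute 10 * log10(0.00172694) = -27.6272
SPL = 83.7 + (-27.6272) = 56.07

56.07 dB


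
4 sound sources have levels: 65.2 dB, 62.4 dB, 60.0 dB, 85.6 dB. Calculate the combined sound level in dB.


Formula: L_total = 10 * log10( sum(10^(Li/10)) )
  Source 1: 10^(65.2/10) = 3311311.2148
  Source 2: 10^(62.4/10) = 1737800.8287
  Source 3: 10^(60.0/10) = 1000000.0
  Source 4: 10^(85.6/10) = 363078054.7701
Sum of linear values = 369127166.8136
L_total = 10 * log10(369127166.8136) = 85.67

85.67 dB


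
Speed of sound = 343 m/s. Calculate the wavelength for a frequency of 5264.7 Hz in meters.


Given values:
  c = 343 m/s, f = 5264.7 Hz
Formula: lambda = c / f
lambda = 343 / 5264.7
lambda = 0.0652

0.0652 m


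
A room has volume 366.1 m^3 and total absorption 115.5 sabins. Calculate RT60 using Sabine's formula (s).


Given values:
  V = 366.1 m^3
  A = 115.5 sabins
Formula: RT60 = 0.161 * V / A
Numerator: 0.161 * 366.1 = 58.9421
RT60 = 58.9421 / 115.5 = 0.51

0.51 s


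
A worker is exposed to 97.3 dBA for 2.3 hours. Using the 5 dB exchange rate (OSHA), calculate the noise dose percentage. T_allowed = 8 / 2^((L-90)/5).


Given values:
  L = 97.3 dBA, T = 2.3 hours
Formula: T_allowed = 8 / 2^((L - 90) / 5)
Compute exponent: (97.3 - 90) / 5 = 1.46
Compute 2^(1.46) = 2.751084
T_allowed = 8 / 2.751084 = 2.907945 hours
Dose = (T / T_allowed) * 100
Dose = (2.3 / 2.907945) * 100 = 79.09

79.09 %


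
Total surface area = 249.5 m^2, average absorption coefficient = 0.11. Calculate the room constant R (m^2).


Given values:
  S = 249.5 m^2, alpha = 0.11
Formula: R = S * alpha / (1 - alpha)
Numerator: 249.5 * 0.11 = 27.445
Denominator: 1 - 0.11 = 0.89
R = 27.445 / 0.89 = 30.84

30.84 m^2


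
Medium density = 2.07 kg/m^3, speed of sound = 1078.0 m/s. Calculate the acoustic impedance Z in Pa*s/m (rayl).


Given values:
  rho = 2.07 kg/m^3
  c = 1078.0 m/s
Formula: Z = rho * c
Z = 2.07 * 1078.0
Z = 2231.46

2231.46 rayl


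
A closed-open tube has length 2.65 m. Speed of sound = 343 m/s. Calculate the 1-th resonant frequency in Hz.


Given values:
  Tube type: closed-open, L = 2.65 m, c = 343 m/s, n = 1
Formula: f_n = (2n - 1) * c / (4 * L)
Compute 2n - 1 = 2*1 - 1 = 1
Compute 4 * L = 4 * 2.65 = 10.6
f = 1 * 343 / 10.6
f = 32.36

32.36 Hz


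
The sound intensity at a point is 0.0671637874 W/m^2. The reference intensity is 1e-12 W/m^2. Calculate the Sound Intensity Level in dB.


Given values:
  I = 0.0671637874 W/m^2
  I_ref = 1e-12 W/m^2
Formula: SIL = 10 * log10(I / I_ref)
Compute ratio: I / I_ref = 67163787400
Compute log10: log10(67163787400) = 10.827135
Multiply: SIL = 10 * 10.827135 = 108.27

108.27 dB


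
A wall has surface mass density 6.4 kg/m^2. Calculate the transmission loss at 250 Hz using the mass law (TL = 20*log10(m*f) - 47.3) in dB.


Given values:
  m = 6.4 kg/m^2, f = 250 Hz
Formula: TL = 20 * log10(m * f) - 47.3
Compute m * f = 6.4 * 250 = 1600.0
Compute log10(1600.0) = 3.20412
Compute 20 * 3.20412 = 64.0824
TL = 64.0824 - 47.3 = 16.78

16.78 dB


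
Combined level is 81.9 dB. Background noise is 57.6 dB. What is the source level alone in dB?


Given values:
  L_total = 81.9 dB, L_bg = 57.6 dB
Formula: L_source = 10 * log10(10^(L_total/10) - 10^(L_bg/10))
Convert to linear:
  10^(81.9/10) = 154881661.8912
  10^(57.6/10) = 575439.9373
Difference: 154881661.8912 - 575439.9373 = 154306221.9539
L_source = 10 * log10(154306221.9539) = 81.88

81.88 dB


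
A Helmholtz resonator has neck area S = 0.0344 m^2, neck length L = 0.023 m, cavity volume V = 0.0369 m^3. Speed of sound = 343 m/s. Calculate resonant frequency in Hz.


Given values:
  S = 0.0344 m^2, L = 0.023 m, V = 0.0369 m^3, c = 343 m/s
Formula: f = (c / (2*pi)) * sqrt(S / (V * L))
Compute V * L = 0.0369 * 0.023 = 0.0008487
Compute S / (V * L) = 0.0344 / 0.0008487 = 40.5326
Compute sqrt(40.5326) = 6.366522
Compute c / (2*pi) = 343 / 6.283185 = 54.590148
f = 54.590148 * 6.366522 = 347.55

347.55 Hz


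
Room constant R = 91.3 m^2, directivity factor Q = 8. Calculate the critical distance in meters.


Given values:
  R = 91.3 m^2, Q = 8
Formula: d_c = 0.141 * sqrt(Q * R)
Compute Q * R = 8 * 91.3 = 730.4
Compute sqrt(730.4) = 27.0259
d_c = 0.141 * 27.0259 = 3.811

3.811 m


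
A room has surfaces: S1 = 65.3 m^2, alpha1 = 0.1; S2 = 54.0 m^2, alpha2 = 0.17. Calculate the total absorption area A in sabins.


Given surfaces:
  Surface 1: 65.3 * 0.1 = 6.53
  Surface 2: 54.0 * 0.17 = 9.18
Formula: A = sum(Si * alpha_i)
A = 6.53 + 9.18
A = 15.71

15.71 sabins


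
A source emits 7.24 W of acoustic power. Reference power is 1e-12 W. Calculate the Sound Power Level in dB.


Given values:
  W = 7.24 W
  W_ref = 1e-12 W
Formula: SWL = 10 * log10(W / W_ref)
Compute ratio: W / W_ref = 7240000000000
Compute log10: log10(7240000000000) = 12.859739
Multiply: SWL = 10 * 12.859739 = 128.6

128.6 dB


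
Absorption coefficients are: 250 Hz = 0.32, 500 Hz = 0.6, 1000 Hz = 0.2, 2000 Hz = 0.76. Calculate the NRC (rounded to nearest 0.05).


Given values:
  a_250 = 0.32, a_500 = 0.6
  a_1000 = 0.2, a_2000 = 0.76
Formula: NRC = (a250 + a500 + a1000 + a2000) / 4
Sum = 0.32 + 0.6 + 0.2 + 0.76 = 1.88
NRC = 1.88 / 4 = 0.47
Rounded to nearest 0.05: 0.45

0.45


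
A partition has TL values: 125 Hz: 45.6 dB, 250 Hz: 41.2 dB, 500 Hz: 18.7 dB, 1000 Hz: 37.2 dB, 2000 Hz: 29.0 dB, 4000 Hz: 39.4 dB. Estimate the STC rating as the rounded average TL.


Given TL values at each frequency:
  125 Hz: 45.6 dB
  250 Hz: 41.2 dB
  500 Hz: 18.7 dB
  1000 Hz: 37.2 dB
  2000 Hz: 29.0 dB
  4000 Hz: 39.4 dB
Formula: STC ~ round(average of TL values)
Sum = 45.6 + 41.2 + 18.7 + 37.2 + 29.0 + 39.4 = 211.1
Average = 211.1 / 6 = 35.18
Rounded: 35

35


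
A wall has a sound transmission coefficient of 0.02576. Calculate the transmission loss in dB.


Given values:
  tau = 0.02576
Formula: TL = 10 * log10(1 / tau)
Compute 1 / tau = 1 / 0.02576 = 38.8199
Compute log10(38.8199) = 1.589054
TL = 10 * 1.589054 = 15.89

15.89 dB


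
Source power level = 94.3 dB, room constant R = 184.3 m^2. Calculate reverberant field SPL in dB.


Given values:
  Lw = 94.3 dB, R = 184.3 m^2
Formula: SPL = Lw + 10 * log10(4 / R)
Compute 4 / R = 4 / 184.3 = 0.021704
Compute 10 * log10(0.021704) = -16.6346
SPL = 94.3 + (-16.6346) = 77.67

77.67 dB


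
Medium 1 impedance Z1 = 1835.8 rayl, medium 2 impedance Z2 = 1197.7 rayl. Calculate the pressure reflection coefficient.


Given values:
  Z1 = 1835.8 rayl, Z2 = 1197.7 rayl
Formula: R = (Z2 - Z1) / (Z2 + Z1)
Numerator: Z2 - Z1 = 1197.7 - 1835.8 = -638.1
Denominator: Z2 + Z1 = 1197.7 + 1835.8 = 3033.5
R = -638.1 / 3033.5 = -0.2104

-0.2104


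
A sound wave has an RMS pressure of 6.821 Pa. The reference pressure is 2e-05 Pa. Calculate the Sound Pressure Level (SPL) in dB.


Given values:
  p = 6.821 Pa
  p_ref = 2e-05 Pa
Formula: SPL = 20 * log10(p / p_ref)
Compute ratio: p / p_ref = 6.821 / 2e-05 = 341050
Compute log10: log10(341050) = 5.532818
Multiply: SPL = 20 * 5.532818 = 110.66

110.66 dB


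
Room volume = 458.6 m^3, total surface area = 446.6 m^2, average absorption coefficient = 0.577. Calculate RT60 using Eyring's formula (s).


Given values:
  V = 458.6 m^3, S = 446.6 m^2, alpha = 0.577
Formula: RT60 = 0.161 * V / (-S * ln(1 - alpha))
Compute ln(1 - 0.577) = ln(0.423) = -0.860383
Denominator: -446.6 * -0.860383 = 384.247
Numerator: 0.161 * 458.6 = 73.8346
RT60 = 73.8346 / 384.247 = 0.192

0.192 s


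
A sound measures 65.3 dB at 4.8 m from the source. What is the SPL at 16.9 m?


Given values:
  SPL1 = 65.3 dB, r1 = 4.8 m, r2 = 16.9 m
Formula: SPL2 = SPL1 - 20 * log10(r2 / r1)
Compute ratio: r2 / r1 = 16.9 / 4.8 = 3.5208
Compute log10: log10(3.5208) = 0.546641
Compute drop: 20 * 0.546641 = 10.9328
SPL2 = 65.3 - 10.9328 = 54.37

54.37 dB


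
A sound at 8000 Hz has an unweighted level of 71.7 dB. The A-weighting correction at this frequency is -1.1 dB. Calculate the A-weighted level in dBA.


Given values:
  SPL = 71.7 dB
  A-weighting at 8000 Hz = -1.1 dB
Formula: L_A = SPL + A_weight
L_A = 71.7 + (-1.1)
L_A = 70.6

70.6 dBA


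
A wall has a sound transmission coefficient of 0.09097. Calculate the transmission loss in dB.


Given values:
  tau = 0.09097
Formula: TL = 10 * log10(1 / tau)
Compute 1 / tau = 1 / 0.09097 = 10.9926
Compute log10(10.9926) = 1.0411
TL = 10 * 1.0411 = 10.41

10.41 dB


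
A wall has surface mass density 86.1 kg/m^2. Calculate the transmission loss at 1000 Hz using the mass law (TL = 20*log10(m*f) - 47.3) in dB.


Given values:
  m = 86.1 kg/m^2, f = 1000 Hz
Formula: TL = 20 * log10(m * f) - 47.3
Compute m * f = 86.1 * 1000 = 86100.0
Compute log10(86100.0) = 4.935003
Compute 20 * 4.935003 = 98.7001
TL = 98.7001 - 47.3 = 51.4

51.4 dB


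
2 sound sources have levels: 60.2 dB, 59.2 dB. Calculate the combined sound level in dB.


Formula: L_total = 10 * log10( sum(10^(Li/10)) )
  Source 1: 10^(60.2/10) = 1047128.5481
  Source 2: 10^(59.2/10) = 831763.7711
Sum of linear values = 1878892.3192
L_total = 10 * log10(1878892.3192) = 62.74

62.74 dB


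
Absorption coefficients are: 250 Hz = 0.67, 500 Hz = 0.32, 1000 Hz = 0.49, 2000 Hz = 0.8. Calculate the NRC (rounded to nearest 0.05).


Given values:
  a_250 = 0.67, a_500 = 0.32
  a_1000 = 0.49, a_2000 = 0.8
Formula: NRC = (a250 + a500 + a1000 + a2000) / 4
Sum = 0.67 + 0.32 + 0.49 + 0.8 = 2.28
NRC = 2.28 / 4 = 0.57
Rounded to nearest 0.05: 0.55

0.55


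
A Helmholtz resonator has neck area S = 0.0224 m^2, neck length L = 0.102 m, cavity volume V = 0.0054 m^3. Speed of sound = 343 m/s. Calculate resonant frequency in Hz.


Given values:
  S = 0.0224 m^2, L = 0.102 m, V = 0.0054 m^3, c = 343 m/s
Formula: f = (c / (2*pi)) * sqrt(S / (V * L))
Compute V * L = 0.0054 * 0.102 = 0.0005508
Compute S / (V * L) = 0.0224 / 0.0005508 = 40.6681
Compute sqrt(40.6681) = 6.377155
Compute c / (2*pi) = 343 / 6.283185 = 54.590148
f = 54.590148 * 6.377155 = 348.13

348.13 Hz


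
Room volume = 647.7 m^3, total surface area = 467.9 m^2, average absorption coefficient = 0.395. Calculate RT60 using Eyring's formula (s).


Given values:
  V = 647.7 m^3, S = 467.9 m^2, alpha = 0.395
Formula: RT60 = 0.161 * V / (-S * ln(1 - alpha))
Compute ln(1 - 0.395) = ln(0.605) = -0.502527
Denominator: -467.9 * -0.502527 = 235.1324
Numerator: 0.161 * 647.7 = 104.2797
RT60 = 104.2797 / 235.1324 = 0.443

0.443 s


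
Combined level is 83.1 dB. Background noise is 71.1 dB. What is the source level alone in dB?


Given values:
  L_total = 83.1 dB, L_bg = 71.1 dB
Formula: L_source = 10 * log10(10^(L_total/10) - 10^(L_bg/10))
Convert to linear:
  10^(83.1/10) = 204173794.467
  10^(71.1/10) = 12882495.5169
Difference: 204173794.467 - 12882495.5169 = 191291298.9501
L_source = 10 * log10(191291298.9501) = 82.82

82.82 dB


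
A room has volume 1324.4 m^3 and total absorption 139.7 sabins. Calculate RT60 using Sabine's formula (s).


Given values:
  V = 1324.4 m^3
  A = 139.7 sabins
Formula: RT60 = 0.161 * V / A
Numerator: 0.161 * 1324.4 = 213.2284
RT60 = 213.2284 / 139.7 = 1.526

1.526 s


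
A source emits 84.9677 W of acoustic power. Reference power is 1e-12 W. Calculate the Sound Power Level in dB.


Given values:
  W = 84.9677 W
  W_ref = 1e-12 W
Formula: SWL = 10 * log10(W / W_ref)
Compute ratio: W / W_ref = 84967700000000
Compute log10: log10(84967700000000) = 13.929254
Multiply: SWL = 10 * 13.929254 = 139.29

139.29 dB


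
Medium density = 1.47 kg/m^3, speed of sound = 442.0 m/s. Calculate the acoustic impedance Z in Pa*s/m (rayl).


Given values:
  rho = 1.47 kg/m^3
  c = 442.0 m/s
Formula: Z = rho * c
Z = 1.47 * 442.0
Z = 649.74

649.74 rayl


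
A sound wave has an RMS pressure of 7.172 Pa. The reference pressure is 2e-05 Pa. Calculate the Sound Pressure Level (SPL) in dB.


Given values:
  p = 7.172 Pa
  p_ref = 2e-05 Pa
Formula: SPL = 20 * log10(p / p_ref)
Compute ratio: p / p_ref = 7.172 / 2e-05 = 358600
Compute log10: log10(358600) = 5.55461
Multiply: SPL = 20 * 5.55461 = 111.09

111.09 dB


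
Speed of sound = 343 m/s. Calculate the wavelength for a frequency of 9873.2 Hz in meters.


Given values:
  c = 343 m/s, f = 9873.2 Hz
Formula: lambda = c / f
lambda = 343 / 9873.2
lambda = 0.0347

0.0347 m


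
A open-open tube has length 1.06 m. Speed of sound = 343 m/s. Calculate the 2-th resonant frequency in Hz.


Given values:
  Tube type: open-open, L = 1.06 m, c = 343 m/s, n = 2
Formula: f_n = n * c / (2 * L)
Compute 2 * L = 2 * 1.06 = 2.12
f = 2 * 343 / 2.12
f = 323.58

323.58 Hz


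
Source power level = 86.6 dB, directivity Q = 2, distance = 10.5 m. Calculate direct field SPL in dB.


Given values:
  Lw = 86.6 dB, Q = 2, r = 10.5 m
Formula: SPL = Lw + 10 * log10(Q / (4 * pi * r^2))
Compute 4 * pi * r^2 = 4 * pi * 10.5^2 = 1385.4424
Compute Q / denom = 2 / 1385.4424 = 0.00144358
Compute 10 * log10(0.00144358) = -28.4056
SPL = 86.6 + (-28.4056) = 58.19

58.19 dB
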